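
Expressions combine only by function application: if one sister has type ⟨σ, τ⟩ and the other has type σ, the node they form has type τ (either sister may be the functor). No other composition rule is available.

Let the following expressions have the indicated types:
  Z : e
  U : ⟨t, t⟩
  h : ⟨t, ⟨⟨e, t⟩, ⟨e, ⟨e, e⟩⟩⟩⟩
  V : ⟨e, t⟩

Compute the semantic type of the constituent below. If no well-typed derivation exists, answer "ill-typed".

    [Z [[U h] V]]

[U h]: ⟨t, t⟩ and ⟨t, ⟨⟨e, t⟩, ⟨e, ⟨e, e⟩⟩⟩⟩ cannot combine by function application — type clash.

ill-typed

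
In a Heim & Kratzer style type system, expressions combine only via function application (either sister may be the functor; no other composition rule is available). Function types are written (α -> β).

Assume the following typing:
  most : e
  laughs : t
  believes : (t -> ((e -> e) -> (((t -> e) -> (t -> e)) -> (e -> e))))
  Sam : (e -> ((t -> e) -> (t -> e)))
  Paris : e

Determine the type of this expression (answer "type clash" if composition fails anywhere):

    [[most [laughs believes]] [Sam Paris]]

type clash

[laughs believes] — believes of type (t -> ((e -> e) -> (((t -> e) -> (t -> e)) -> (e -> e)))) combines with laughs of type t: type ((e -> e) -> (((t -> e) -> (t -> e)) -> (e -> e))).
[most [laughs believes]]: e with ((e -> e) -> (((t -> e) -> (t -> e)) -> (e -> e))) — neither is a function whose domain matches the other; composition fails here.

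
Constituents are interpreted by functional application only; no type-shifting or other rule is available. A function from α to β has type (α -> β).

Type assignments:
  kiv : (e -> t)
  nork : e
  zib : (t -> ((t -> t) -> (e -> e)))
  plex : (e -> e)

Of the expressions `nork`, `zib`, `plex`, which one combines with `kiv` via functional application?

nork

nork — combines: kiv : (e -> t) takes nork : e as argument, giving t.
zib : (t -> ((t -> t) -> (e -> e))) — does not combine with kiv.
plex : (e -> e) — does not combine with kiv.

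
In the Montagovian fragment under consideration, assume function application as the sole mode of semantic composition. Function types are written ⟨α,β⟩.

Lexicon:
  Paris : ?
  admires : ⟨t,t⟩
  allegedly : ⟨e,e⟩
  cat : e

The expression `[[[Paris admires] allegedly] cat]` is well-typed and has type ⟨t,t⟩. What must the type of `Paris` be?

⟨⟨t,t⟩,⟨⟨e,e⟩,⟨e,⟨t,t⟩⟩⟩⟩

At [[[Paris admires] allegedly] cat] (required: ⟨t,t⟩): cat is e, which is not a function with range ⟨t,t⟩; hence [[Paris admires] allegedly] is the functor — type ⟨e,⟨t,t⟩⟩.
At [[Paris admires] allegedly] (required: ⟨e,⟨t,t⟩⟩): allegedly is ⟨e,e⟩, which is not a function with range ⟨e,⟨t,t⟩⟩; hence [Paris admires] is the functor — type ⟨⟨e,e⟩,⟨e,⟨t,t⟩⟩⟩.
At [Paris admires] (required: ⟨⟨e,e⟩,⟨e,⟨t,t⟩⟩⟩): admires is ⟨t,t⟩, which is not a function with range ⟨⟨e,e⟩,⟨e,⟨t,t⟩⟩⟩; hence Paris is the functor — type ⟨⟨t,t⟩,⟨⟨e,e⟩,⟨e,⟨t,t⟩⟩⟩⟩.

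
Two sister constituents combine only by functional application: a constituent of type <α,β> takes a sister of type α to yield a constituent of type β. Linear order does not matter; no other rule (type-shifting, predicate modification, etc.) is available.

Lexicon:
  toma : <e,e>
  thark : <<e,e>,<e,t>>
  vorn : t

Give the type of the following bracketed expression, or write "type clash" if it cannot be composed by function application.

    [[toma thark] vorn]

[toma thark] — thark of type <<e,e>,<e,t>> combines with toma of type <e,e>: type <e,t>.
[[toma thark] vorn]: <e,t> with t — neither is a function whose domain matches the other; composition fails here.

type clash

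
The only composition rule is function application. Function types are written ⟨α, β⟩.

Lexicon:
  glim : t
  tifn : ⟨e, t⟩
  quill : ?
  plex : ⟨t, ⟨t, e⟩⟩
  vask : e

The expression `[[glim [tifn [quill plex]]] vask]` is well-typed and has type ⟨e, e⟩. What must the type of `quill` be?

⟨⟨t, ⟨t, e⟩⟩, ⟨⟨e, t⟩, ⟨t, ⟨e, ⟨e, e⟩⟩⟩⟩⟩

For [[glim [tifn [quill plex]]] vask] to have type ⟨e, e⟩ with vask of type e, [glim [tifn [quill plex]]] must be the function: [glim [tifn [quill plex]]] : ⟨e, ⟨e, e⟩⟩.
For [glim [tifn [quill plex]]] to have type ⟨e, ⟨e, e⟩⟩ with glim of type t, [tifn [quill plex]] must be the function: [tifn [quill plex]] : ⟨t, ⟨e, ⟨e, e⟩⟩⟩.
For [tifn [quill plex]] to have type ⟨t, ⟨e, ⟨e, e⟩⟩⟩ with tifn of type ⟨e, t⟩, [quill plex] must be the function: [quill plex] : ⟨⟨e, t⟩, ⟨t, ⟨e, ⟨e, e⟩⟩⟩⟩.
For [quill plex] to have type ⟨⟨e, t⟩, ⟨t, ⟨e, ⟨e, e⟩⟩⟩⟩ with plex of type ⟨t, ⟨t, e⟩⟩, quill must be the function: quill : ⟨⟨t, ⟨t, e⟩⟩, ⟨⟨e, t⟩, ⟨t, ⟨e, ⟨e, e⟩⟩⟩⟩⟩.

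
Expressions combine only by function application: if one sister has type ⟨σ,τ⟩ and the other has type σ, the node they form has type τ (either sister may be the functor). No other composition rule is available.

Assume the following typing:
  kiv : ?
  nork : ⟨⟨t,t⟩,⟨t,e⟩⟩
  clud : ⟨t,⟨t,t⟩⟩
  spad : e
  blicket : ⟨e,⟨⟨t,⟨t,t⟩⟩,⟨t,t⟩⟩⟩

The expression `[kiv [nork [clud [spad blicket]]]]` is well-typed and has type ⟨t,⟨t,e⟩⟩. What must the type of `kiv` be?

At [kiv [nork [clud [spad blicket]]]] (required: ⟨t,⟨t,e⟩⟩): [nork [clud [spad blicket]]] is ⟨t,e⟩, which is not a function with range ⟨t,⟨t,e⟩⟩; hence kiv is the functor — type ⟨⟨t,e⟩,⟨t,⟨t,e⟩⟩⟩.

⟨⟨t,e⟩,⟨t,⟨t,e⟩⟩⟩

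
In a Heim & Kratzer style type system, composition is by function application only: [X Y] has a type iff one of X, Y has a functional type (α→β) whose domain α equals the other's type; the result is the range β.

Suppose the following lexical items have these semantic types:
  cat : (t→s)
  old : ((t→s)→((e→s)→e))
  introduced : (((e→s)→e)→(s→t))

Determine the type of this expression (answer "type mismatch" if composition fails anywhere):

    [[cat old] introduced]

(s→t)

[cat old]: ((t→s)→((e→s)→e)) applied to (t→s) yields ((e→s)→e).
[[cat old] introduced]: (((e→s)→e)→(s→t)) applied to ((e→s)→e) yields (s→t).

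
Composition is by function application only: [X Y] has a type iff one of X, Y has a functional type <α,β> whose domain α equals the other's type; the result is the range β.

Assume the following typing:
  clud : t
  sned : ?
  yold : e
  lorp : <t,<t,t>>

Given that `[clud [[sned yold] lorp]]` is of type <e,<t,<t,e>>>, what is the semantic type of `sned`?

[clud [[sned yold] lorp]] must have type <e,<t,<t,e>>>. The sister clud has type t; that is not a function onto <e,<t,<t,e>>>, so [[sned yold] lorp] must be the functor, of type <t,<e,<t,<t,e>>>>.
[[sned yold] lorp] must have type <t,<e,<t,<t,e>>>>. The sister lorp has type <t,<t,t>>; that is not a function onto <t,<e,<t,<t,e>>>>, so [sned yold] must be the functor, of type <<t,<t,t>>,<t,<e,<t,<t,e>>>>>.
[sned yold] must have type <<t,<t,t>>,<t,<e,<t,<t,e>>>>>. The sister yold has type e; that is not a function onto <<t,<t,t>>,<t,<e,<t,<t,e>>>>>, so sned must be the functor, of type <e,<<t,<t,t>>,<t,<e,<t,<t,e>>>>>>.

<e,<<t,<t,t>>,<t,<e,<t,<t,e>>>>>>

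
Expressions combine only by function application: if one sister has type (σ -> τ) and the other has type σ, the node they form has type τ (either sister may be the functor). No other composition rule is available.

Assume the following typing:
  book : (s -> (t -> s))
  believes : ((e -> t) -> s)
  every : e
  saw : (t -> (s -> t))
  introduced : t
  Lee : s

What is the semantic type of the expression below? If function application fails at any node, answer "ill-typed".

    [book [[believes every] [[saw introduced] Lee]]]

ill-typed

At [believes every]: neither ((e -> t) -> s) nor e can take the other as argument; the node is ill-typed.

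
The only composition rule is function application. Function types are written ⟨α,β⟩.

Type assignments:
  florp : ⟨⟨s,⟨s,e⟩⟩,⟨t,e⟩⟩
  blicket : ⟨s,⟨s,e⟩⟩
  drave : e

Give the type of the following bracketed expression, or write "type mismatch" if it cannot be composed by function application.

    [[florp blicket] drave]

[florp blicket] — florp of type ⟨⟨s,⟨s,e⟩⟩,⟨t,e⟩⟩ combines with blicket of type ⟨s,⟨s,e⟩⟩: type ⟨t,e⟩.
[[florp blicket] drave]: ⟨t,e⟩ and e cannot combine by function application — type clash.

type mismatch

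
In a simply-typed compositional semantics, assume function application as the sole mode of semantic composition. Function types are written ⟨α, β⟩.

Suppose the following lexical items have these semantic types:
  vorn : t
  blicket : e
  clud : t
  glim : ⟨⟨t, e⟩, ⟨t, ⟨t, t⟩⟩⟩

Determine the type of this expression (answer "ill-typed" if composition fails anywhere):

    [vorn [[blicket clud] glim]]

ill-typed

[blicket clud]: e and t cannot combine by function application — type clash.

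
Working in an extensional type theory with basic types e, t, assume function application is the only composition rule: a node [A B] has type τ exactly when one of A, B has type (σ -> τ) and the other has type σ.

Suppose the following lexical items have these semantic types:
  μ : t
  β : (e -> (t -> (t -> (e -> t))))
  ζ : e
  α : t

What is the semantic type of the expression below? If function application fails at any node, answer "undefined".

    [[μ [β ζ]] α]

[β ζ] — β of type (e -> (t -> (t -> (e -> t)))) combines with ζ of type e: type (t -> (t -> (e -> t))).
[μ [β ζ]] — [β ζ] of type (t -> (t -> (e -> t))) combines with μ of type t: type (t -> (e -> t)).
[[μ [β ζ]] α] — [μ [β ζ]] of type (t -> (e -> t)) combines with α of type t: type (e -> t).

(e -> t)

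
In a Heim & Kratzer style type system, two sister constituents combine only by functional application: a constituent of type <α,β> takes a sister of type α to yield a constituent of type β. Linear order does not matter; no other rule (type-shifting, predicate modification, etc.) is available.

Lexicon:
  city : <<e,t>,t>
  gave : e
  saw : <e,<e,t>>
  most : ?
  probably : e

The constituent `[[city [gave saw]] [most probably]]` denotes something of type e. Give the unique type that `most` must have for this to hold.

<e,<t,e>>

[[city [gave saw]] [most probably]] must have type e. The sister [city [gave saw]] has type t; that is not a function onto e, so [most probably] must be the functor, of type <t,e>.
[most probably] must have type <t,e>. The sister probably has type e; that is not a function onto <t,e>, so most must be the functor, of type <e,<t,e>>.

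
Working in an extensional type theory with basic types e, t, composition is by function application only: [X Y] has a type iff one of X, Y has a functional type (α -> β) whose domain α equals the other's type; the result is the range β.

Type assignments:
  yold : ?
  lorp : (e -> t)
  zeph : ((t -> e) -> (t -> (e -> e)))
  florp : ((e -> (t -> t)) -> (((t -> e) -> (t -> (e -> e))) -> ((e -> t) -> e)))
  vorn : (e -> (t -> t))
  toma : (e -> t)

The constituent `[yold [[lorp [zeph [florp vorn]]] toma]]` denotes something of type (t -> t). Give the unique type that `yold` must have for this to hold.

For [yold [[lorp [zeph [florp vorn]]] toma]] to have type (t -> t) with [[lorp [zeph [florp vorn]]] toma] of type t, yold must be the function: yold : (t -> (t -> t)).

(t -> (t -> t))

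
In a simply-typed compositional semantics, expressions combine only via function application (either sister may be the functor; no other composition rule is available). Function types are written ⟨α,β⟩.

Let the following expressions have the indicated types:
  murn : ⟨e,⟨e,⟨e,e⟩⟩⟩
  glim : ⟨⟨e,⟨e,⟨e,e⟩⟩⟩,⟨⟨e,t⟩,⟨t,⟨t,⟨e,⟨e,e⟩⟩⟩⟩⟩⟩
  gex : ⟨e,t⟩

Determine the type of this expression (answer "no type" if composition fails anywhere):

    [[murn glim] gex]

⟨t,⟨t,⟨e,⟨e,e⟩⟩⟩⟩

[murn glim]: ⟨⟨e,⟨e,⟨e,e⟩⟩⟩,⟨⟨e,t⟩,⟨t,⟨t,⟨e,⟨e,e⟩⟩⟩⟩⟩⟩ applied to ⟨e,⟨e,⟨e,e⟩⟩⟩ yields ⟨⟨e,t⟩,⟨t,⟨t,⟨e,⟨e,e⟩⟩⟩⟩⟩.
[[murn glim] gex]: ⟨⟨e,t⟩,⟨t,⟨t,⟨e,⟨e,e⟩⟩⟩⟩⟩ applied to ⟨e,t⟩ yields ⟨t,⟨t,⟨e,⟨e,e⟩⟩⟩⟩.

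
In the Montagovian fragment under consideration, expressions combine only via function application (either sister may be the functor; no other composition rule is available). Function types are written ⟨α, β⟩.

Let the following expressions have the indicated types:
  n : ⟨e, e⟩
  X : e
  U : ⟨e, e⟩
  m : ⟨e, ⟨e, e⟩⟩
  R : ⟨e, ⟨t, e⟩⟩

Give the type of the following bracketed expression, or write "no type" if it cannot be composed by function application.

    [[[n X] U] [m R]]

[n X]: n is ⟨e, e⟩, X is e; result e.
[[n X] U]: U is ⟨e, e⟩, [n X] is e; result e.
[m R]: ⟨e, ⟨e, e⟩⟩ and ⟨e, ⟨t, e⟩⟩ cannot combine by function application — type clash.

no type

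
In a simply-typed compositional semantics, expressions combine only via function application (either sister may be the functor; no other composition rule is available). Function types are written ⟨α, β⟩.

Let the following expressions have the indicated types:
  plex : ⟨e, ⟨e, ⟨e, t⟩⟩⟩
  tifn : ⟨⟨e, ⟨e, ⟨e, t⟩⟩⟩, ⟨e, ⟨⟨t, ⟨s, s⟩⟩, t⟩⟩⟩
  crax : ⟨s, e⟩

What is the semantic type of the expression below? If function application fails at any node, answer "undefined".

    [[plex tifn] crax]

undefined

[plex tifn] — tifn of type ⟨⟨e, ⟨e, ⟨e, t⟩⟩⟩, ⟨e, ⟨⟨t, ⟨s, s⟩⟩, t⟩⟩⟩ combines with plex of type ⟨e, ⟨e, ⟨e, t⟩⟩⟩: type ⟨e, ⟨⟨t, ⟨s, s⟩⟩, t⟩⟩.
At [[plex tifn] crax]: neither ⟨e, ⟨⟨t, ⟨s, s⟩⟩, t⟩⟩ nor ⟨s, e⟩ can take the other as argument; the node is ill-typed.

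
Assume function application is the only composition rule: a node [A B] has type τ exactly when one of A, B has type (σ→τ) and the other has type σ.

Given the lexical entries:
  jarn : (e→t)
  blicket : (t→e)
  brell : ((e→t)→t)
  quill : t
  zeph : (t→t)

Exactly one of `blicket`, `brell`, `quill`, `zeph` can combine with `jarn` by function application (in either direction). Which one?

blicket : (t→e) — jarn needs e; blicket needs t; neither fits.
brell — combines: brell : ((e→t)→t) takes jarn : (e→t) as argument, giving t.
quill : t — jarn needs e; quill needs nothing (atomic); neither fits.
zeph : (t→t) — jarn needs e; zeph needs t; neither fits.

brell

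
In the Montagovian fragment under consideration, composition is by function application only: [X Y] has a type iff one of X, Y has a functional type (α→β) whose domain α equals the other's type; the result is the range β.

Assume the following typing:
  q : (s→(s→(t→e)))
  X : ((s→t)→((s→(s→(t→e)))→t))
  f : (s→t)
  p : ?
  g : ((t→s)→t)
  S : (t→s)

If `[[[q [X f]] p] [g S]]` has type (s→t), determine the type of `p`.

(t→(t→(s→t)))

[[[q [X f]] p] [g S]] is required to be (s→t). [g S] : t cannot yield (s→t) as functor, so [[q [X f]] p] : (t→(s→t)).
[[q [X f]] p] is required to be (t→(s→t)). [q [X f]] : t cannot yield (t→(s→t)) as functor, so p : (t→(t→(s→t))).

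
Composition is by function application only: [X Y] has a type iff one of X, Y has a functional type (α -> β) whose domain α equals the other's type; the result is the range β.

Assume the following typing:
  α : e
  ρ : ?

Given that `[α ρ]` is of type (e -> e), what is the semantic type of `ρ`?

(e -> (e -> e))

[α ρ] must have type (e -> e). The sister α has type e; that is not a function onto (e -> e), so ρ must be the functor, of type (e -> (e -> e)).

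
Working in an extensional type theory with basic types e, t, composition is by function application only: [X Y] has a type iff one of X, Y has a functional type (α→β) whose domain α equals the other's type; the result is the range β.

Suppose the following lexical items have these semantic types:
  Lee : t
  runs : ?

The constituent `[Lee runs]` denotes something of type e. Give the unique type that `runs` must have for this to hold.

(t→e)

[Lee runs] must have type e. The sister Lee has type t; that is not a function onto e, so runs must be the functor, of type (t→e).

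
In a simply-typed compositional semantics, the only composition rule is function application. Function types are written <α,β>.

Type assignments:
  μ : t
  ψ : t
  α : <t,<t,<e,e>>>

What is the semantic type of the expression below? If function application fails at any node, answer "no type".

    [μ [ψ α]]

<e,e>

[ψ α]: α is <t,<t,<e,e>>>, ψ is t; result <t,<e,e>>.
[μ [ψ α]]: [ψ α] is <t,<e,e>>, μ is t; result <e,e>.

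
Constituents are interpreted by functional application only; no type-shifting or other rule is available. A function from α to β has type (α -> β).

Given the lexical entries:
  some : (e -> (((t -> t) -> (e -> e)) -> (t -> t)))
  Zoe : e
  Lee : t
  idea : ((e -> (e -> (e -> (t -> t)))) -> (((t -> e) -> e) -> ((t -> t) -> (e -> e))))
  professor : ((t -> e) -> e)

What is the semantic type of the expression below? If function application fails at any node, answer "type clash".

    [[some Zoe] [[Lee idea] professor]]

[some Zoe]: functor some : (e -> (((t -> t) -> (e -> e)) -> (t -> t))), argument Zoe : e; result (((t -> t) -> (e -> e)) -> (t -> t)).
[Lee idea]: t and ((e -> (e -> (e -> (t -> t)))) -> (((t -> e) -> e) -> ((t -> t) -> (e -> e)))) cannot combine by function application — type clash.

type clash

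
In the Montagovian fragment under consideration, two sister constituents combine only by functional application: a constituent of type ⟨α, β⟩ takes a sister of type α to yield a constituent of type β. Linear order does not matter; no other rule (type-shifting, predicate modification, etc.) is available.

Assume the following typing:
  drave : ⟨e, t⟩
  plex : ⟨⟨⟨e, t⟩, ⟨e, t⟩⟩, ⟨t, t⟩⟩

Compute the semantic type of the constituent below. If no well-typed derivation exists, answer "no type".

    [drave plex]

[drave plex]: ⟨e, t⟩ with ⟨⟨⟨e, t⟩, ⟨e, t⟩⟩, ⟨t, t⟩⟩ — neither is a function whose domain matches the other; composition fails here.

no type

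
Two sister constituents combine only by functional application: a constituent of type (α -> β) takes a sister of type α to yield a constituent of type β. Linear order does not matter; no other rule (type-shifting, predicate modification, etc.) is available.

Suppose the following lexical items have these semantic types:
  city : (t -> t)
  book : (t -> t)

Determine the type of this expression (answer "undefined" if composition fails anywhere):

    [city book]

[city book]: (t -> t) with (t -> t) — neither is a function whose domain matches the other; composition fails here.

undefined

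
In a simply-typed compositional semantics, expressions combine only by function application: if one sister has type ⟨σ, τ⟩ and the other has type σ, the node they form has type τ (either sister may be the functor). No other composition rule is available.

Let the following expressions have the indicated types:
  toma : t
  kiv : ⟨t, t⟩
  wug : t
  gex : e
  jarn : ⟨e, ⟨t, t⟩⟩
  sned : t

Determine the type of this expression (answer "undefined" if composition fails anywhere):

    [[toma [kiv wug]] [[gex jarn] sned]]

undefined

At [kiv wug], kiv : ⟨t, t⟩ takes wug : t, giving t.
[toma [kiv wug]]: t with t — neither is a function whose domain matches the other; composition fails here.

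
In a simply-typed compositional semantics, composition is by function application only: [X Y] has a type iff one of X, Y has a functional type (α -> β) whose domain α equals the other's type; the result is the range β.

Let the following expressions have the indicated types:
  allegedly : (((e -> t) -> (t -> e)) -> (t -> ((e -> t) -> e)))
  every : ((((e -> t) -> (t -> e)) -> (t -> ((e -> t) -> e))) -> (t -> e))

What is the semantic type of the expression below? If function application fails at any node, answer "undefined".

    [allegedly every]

(t -> e)

[allegedly every]: functor every : ((((e -> t) -> (t -> e)) -> (t -> ((e -> t) -> e))) -> (t -> e)), argument allegedly : (((e -> t) -> (t -> e)) -> (t -> ((e -> t) -> e))); result (t -> e).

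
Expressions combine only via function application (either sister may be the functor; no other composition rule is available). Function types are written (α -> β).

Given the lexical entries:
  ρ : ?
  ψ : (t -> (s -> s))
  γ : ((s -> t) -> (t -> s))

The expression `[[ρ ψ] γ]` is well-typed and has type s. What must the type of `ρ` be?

((t -> (s -> s)) -> (((s -> t) -> (t -> s)) -> s))

At [[ρ ψ] γ] (required: s): γ is ((s -> t) -> (t -> s)), which is not a function with range s; hence [ρ ψ] is the functor — type (((s -> t) -> (t -> s)) -> s).
At [ρ ψ] (required: (((s -> t) -> (t -> s)) -> s)): ψ is (t -> (s -> s)), which is not a function with range (((s -> t) -> (t -> s)) -> s); hence ρ is the functor — type ((t -> (s -> s)) -> (((s -> t) -> (t -> s)) -> s)).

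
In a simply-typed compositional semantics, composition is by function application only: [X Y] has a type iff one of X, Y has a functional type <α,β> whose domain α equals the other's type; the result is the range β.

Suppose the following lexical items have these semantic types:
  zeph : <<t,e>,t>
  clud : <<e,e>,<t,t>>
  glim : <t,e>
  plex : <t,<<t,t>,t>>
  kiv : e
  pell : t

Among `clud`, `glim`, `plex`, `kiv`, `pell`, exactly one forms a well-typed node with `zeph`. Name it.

clud : <<e,e>,<t,t>> — no; zeph wants <t,e>, and clud wants <e,e>.
glim — combines: zeph : <<t,e>,t> takes glim : <t,e> as argument, giving t.
plex : <t,<<t,t>,t>> — no; zeph wants <t,e>, and plex wants t.
kiv : e — no; zeph wants <t,e>, and kiv wants nothing (atomic).
pell : t — no; zeph wants <t,e>, and pell wants nothing (atomic).

glim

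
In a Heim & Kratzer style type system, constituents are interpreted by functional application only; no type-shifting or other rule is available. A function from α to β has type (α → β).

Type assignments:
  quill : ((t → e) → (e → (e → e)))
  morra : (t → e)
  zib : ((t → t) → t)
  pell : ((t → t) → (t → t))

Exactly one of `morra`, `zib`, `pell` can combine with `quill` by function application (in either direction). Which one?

morra — combines: quill : ((t → e) → (e → (e → e))) takes morra : (t → e) as argument, giving (e → (e → e)).
zib : ((t → t) → t) — does not combine with quill.
pell : ((t → t) → (t → t)) — does not combine with quill.

morra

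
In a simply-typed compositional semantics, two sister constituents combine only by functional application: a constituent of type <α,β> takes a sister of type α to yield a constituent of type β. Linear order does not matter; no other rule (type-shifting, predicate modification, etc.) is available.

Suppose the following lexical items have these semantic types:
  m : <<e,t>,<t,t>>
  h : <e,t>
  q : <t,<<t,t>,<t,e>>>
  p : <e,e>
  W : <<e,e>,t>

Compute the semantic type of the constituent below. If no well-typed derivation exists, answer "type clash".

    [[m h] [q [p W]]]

[m h]: functor m : <<e,t>,<t,t>>, argument h : <e,t>; result <t,t>.
[p W]: functor W : <<e,e>,t>, argument p : <e,e>; result t.
[q [p W]]: functor q : <t,<<t,t>,<t,e>>>, argument [p W] : t; result <<t,t>,<t,e>>.
[[m h] [q [p W]]]: functor [q [p W]] : <<t,t>,<t,e>>, argument [m h] : <t,t>; result <t,e>.

<t,e>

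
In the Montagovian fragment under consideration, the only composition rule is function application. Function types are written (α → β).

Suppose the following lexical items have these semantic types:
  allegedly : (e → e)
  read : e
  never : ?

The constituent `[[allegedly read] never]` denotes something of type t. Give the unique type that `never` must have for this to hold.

(e → t)

At [[allegedly read] never] (required: t): [allegedly read] is e, which is not a function with range t; hence never is the functor — type (e → t).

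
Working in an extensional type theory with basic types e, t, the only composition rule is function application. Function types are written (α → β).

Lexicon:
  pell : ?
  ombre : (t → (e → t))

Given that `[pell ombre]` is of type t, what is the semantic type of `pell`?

((t → (e → t)) → t)

At [pell ombre] (required: t): ombre is (t → (e → t)), which is not a function with range t; hence pell is the functor — type ((t → (e → t)) → t).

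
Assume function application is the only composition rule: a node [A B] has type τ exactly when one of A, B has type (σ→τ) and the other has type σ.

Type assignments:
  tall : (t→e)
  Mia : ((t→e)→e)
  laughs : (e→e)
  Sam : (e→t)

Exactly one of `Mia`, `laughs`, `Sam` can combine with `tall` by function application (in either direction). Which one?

Mia

Mia — combines: Mia : ((t→e)→e) takes tall : (t→e) as argument, giving e.
laughs : (e→e) — tall needs t; laughs needs e; neither fits.
Sam : (e→t) — tall needs t; Sam needs e; neither fits.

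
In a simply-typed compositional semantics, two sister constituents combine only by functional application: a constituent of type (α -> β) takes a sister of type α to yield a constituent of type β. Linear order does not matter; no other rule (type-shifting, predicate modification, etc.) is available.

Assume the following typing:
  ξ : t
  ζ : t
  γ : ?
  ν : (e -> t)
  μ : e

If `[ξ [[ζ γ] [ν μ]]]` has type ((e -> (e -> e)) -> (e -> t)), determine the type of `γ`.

[ξ [[ζ γ] [ν μ]]] must have type ((e -> (e -> e)) -> (e -> t)). The sister ξ has type t; that is not a function onto ((e -> (e -> e)) -> (e -> t)), so [[ζ γ] [ν μ]] must be the functor, of type (t -> ((e -> (e -> e)) -> (e -> t))).
[[ζ γ] [ν μ]] must have type (t -> ((e -> (e -> e)) -> (e -> t))). The sister [ν μ] has type t; that is not a function onto (t -> ((e -> (e -> e)) -> (e -> t))), so [ζ γ] must be the functor, of type (t -> (t -> ((e -> (e -> e)) -> (e -> t)))).
[ζ γ] must have type (t -> (t -> ((e -> (e -> e)) -> (e -> t)))). The sister ζ has type t; that is not a function onto (t -> (t -> ((e -> (e -> e)) -> (e -> t)))), so γ must be the functor, of type (t -> (t -> (t -> ((e -> (e -> e)) -> (e -> t))))).

(t -> (t -> (t -> ((e -> (e -> e)) -> (e -> t)))))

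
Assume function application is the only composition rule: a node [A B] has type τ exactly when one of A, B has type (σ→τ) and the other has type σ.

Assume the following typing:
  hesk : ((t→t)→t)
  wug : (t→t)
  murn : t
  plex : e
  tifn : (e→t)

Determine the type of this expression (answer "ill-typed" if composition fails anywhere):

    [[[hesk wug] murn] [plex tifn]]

ill-typed

At [hesk wug], hesk : ((t→t)→t) takes wug : (t→t), giving t.
At [[hesk wug] murn]: neither t nor t can take the other as argument; the node is ill-typed.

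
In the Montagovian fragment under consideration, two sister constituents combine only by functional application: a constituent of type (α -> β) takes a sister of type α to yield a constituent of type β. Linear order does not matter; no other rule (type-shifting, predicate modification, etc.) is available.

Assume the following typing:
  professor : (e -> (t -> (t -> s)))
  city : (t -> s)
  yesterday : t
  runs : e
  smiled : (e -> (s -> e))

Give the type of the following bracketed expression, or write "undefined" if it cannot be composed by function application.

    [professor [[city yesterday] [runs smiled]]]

[city yesterday] — city of type (t -> s) combines with yesterday of type t: type s.
[runs smiled] — smiled of type (e -> (s -> e)) combines with runs of type e: type (s -> e).
[[city yesterday] [runs smiled]] — [runs smiled] of type (s -> e) combines with [city yesterday] of type s: type e.
[professor [[city yesterday] [runs smiled]]] — professor of type (e -> (t -> (t -> s))) combines with [[city yesterday] [runs smiled]] of type e: type (t -> (t -> s)).

(t -> (t -> s))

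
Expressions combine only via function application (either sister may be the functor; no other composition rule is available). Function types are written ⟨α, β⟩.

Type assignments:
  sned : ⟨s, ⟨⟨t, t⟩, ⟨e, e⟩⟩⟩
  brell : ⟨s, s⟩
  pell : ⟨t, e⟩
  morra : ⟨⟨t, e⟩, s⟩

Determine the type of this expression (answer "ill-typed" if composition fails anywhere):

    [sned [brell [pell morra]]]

⟨⟨t, t⟩, ⟨e, e⟩⟩

[pell morra]: ⟨⟨t, e⟩, s⟩ applied to ⟨t, e⟩ yields s.
[brell [pell morra]]: ⟨s, s⟩ applied to s yields s.
[sned [brell [pell morra]]]: ⟨s, ⟨⟨t, t⟩, ⟨e, e⟩⟩⟩ applied to s yields ⟨⟨t, t⟩, ⟨e, e⟩⟩.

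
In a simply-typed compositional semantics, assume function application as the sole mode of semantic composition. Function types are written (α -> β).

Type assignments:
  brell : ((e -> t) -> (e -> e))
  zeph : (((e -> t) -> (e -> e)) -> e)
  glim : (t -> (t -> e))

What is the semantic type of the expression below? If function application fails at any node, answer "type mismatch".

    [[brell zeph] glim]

type mismatch

[brell zeph]: zeph is (((e -> t) -> (e -> e)) -> e), brell is ((e -> t) -> (e -> e)); result e.
At [[brell zeph] glim]: neither e nor (t -> (t -> e)) can take the other as argument; the node is ill-typed.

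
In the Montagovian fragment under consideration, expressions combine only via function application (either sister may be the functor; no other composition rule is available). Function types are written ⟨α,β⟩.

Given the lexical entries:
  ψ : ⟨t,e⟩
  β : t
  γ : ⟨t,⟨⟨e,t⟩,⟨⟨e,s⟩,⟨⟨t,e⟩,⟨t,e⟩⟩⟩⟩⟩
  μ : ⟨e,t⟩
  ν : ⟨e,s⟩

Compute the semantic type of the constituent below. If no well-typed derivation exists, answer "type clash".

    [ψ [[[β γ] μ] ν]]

[β γ] — γ of type ⟨t,⟨⟨e,t⟩,⟨⟨e,s⟩,⟨⟨t,e⟩,⟨t,e⟩⟩⟩⟩⟩ combines with β of type t: type ⟨⟨e,t⟩,⟨⟨e,s⟩,⟨⟨t,e⟩,⟨t,e⟩⟩⟩⟩.
[[β γ] μ] — [β γ] of type ⟨⟨e,t⟩,⟨⟨e,s⟩,⟨⟨t,e⟩,⟨t,e⟩⟩⟩⟩ combines with μ of type ⟨e,t⟩: type ⟨⟨e,s⟩,⟨⟨t,e⟩,⟨t,e⟩⟩⟩.
[[[β γ] μ] ν] — [[β γ] μ] of type ⟨⟨e,s⟩,⟨⟨t,e⟩,⟨t,e⟩⟩⟩ combines with ν of type ⟨e,s⟩: type ⟨⟨t,e⟩,⟨t,e⟩⟩.
[ψ [[[β γ] μ] ν]] — [[[β γ] μ] ν] of type ⟨⟨t,e⟩,⟨t,e⟩⟩ combines with ψ of type ⟨t,e⟩: type ⟨t,e⟩.

⟨t,e⟩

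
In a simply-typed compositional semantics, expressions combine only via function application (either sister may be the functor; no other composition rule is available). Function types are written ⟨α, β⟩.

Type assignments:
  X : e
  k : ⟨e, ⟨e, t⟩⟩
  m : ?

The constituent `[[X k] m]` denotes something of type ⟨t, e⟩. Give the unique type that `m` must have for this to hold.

For [[X k] m] to have type ⟨t, e⟩ with [X k] of type ⟨e, t⟩, m must be the function: m : ⟨⟨e, t⟩, ⟨t, e⟩⟩.

⟨⟨e, t⟩, ⟨t, e⟩⟩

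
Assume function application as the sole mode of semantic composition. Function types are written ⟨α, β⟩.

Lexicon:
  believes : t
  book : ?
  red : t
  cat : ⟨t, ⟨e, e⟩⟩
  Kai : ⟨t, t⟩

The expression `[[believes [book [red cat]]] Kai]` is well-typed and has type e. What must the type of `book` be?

⟨⟨e, e⟩, ⟨t, ⟨⟨t, t⟩, e⟩⟩⟩

At [[believes [book [red cat]]] Kai] (required: e): Kai is ⟨t, t⟩, which is not a function with range e; hence [believes [book [red cat]]] is the functor — type ⟨⟨t, t⟩, e⟩.
At [believes [book [red cat]]] (required: ⟨⟨t, t⟩, e⟩): believes is t, which is not a function with range ⟨⟨t, t⟩, e⟩; hence [book [red cat]] is the functor — type ⟨t, ⟨⟨t, t⟩, e⟩⟩.
At [book [red cat]] (required: ⟨t, ⟨⟨t, t⟩, e⟩⟩): [red cat] is ⟨e, e⟩, which is not a function with range ⟨t, ⟨⟨t, t⟩, e⟩⟩; hence book is the functor — type ⟨⟨e, e⟩, ⟨t, ⟨⟨t, t⟩, e⟩⟩⟩.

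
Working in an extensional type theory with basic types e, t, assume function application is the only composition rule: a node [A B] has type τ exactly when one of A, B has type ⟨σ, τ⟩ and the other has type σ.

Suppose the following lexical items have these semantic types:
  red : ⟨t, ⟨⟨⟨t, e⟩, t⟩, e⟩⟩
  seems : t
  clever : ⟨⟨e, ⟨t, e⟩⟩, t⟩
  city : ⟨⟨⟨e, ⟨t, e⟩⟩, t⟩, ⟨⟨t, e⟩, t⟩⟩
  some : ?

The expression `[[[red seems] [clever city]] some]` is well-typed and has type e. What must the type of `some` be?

⟨e, e⟩

[[[red seems] [clever city]] some] is required to be e. [[red seems] [clever city]] : e cannot yield e as functor, so some : ⟨e, e⟩.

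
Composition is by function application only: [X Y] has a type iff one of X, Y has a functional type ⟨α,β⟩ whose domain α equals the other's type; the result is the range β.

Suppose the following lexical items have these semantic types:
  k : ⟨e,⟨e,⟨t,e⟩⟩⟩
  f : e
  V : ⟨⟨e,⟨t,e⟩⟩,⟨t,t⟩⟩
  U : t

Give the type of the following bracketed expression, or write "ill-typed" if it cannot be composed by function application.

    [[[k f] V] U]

At [k f], k : ⟨e,⟨e,⟨t,e⟩⟩⟩ takes f : e, giving ⟨e,⟨t,e⟩⟩.
At [[k f] V], V : ⟨⟨e,⟨t,e⟩⟩,⟨t,t⟩⟩ takes [k f] : ⟨e,⟨t,e⟩⟩, giving ⟨t,t⟩.
At [[[k f] V] U], [[k f] V] : ⟨t,t⟩ takes U : t, giving t.

t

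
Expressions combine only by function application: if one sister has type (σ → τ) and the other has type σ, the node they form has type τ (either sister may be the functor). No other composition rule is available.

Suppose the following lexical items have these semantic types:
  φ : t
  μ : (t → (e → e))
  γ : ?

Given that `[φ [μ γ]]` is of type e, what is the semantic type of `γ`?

((t → (e → e)) → (t → e))

[φ [μ γ]] must have type e. The sister φ has type t; that is not a function onto e, so [μ γ] must be the functor, of type (t → e).
[μ γ] must have type (t → e). The sister μ has type (t → (e → e)); that is not a function onto (t → e), so γ must be the functor, of type ((t → (e → e)) → (t → e)).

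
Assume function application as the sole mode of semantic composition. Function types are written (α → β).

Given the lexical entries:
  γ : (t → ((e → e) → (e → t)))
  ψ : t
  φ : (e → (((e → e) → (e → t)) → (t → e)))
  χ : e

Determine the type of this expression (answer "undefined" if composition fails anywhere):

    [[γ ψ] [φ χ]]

(t → e)

[γ ψ] — γ of type (t → ((e → e) → (e → t))) combines with ψ of type t: type ((e → e) → (e → t)).
[φ χ] — φ of type (e → (((e → e) → (e → t)) → (t → e))) combines with χ of type e: type (((e → e) → (e → t)) → (t → e)).
[[γ ψ] [φ χ]] — [φ χ] of type (((e → e) → (e → t)) → (t → e)) combines with [γ ψ] of type ((e → e) → (e → t)): type (t → e).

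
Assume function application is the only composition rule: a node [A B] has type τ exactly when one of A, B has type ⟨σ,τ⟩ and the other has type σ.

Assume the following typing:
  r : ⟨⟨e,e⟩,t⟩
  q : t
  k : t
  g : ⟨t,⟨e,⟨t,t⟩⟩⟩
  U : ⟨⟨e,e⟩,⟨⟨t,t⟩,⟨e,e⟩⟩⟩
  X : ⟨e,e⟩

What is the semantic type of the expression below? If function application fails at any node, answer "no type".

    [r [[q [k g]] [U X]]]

no type

[k g]: ⟨t,⟨e,⟨t,t⟩⟩⟩ applied to t yields ⟨e,⟨t,t⟩⟩.
At [q [k g]]: neither t nor ⟨e,⟨t,t⟩⟩ can take the other as argument; the node is ill-typed.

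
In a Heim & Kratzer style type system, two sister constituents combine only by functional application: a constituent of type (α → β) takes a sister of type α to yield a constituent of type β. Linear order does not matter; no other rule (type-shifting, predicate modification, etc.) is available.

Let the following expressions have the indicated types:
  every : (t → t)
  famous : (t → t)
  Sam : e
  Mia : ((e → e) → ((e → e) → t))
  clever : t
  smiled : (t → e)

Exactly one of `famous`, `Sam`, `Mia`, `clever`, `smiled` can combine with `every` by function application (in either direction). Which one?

clever

famous : (t → t) — every needs t; famous needs t; neither fits.
Sam : e — every needs t; Sam needs nothing (atomic); neither fits.
Mia : ((e → e) → ((e → e) → t)) — every needs t; Mia needs (e → e); neither fits.
clever — combines: every : (t → t) takes clever : t as argument, giving t.
smiled : (t → e) — every needs t; smiled needs t; neither fits.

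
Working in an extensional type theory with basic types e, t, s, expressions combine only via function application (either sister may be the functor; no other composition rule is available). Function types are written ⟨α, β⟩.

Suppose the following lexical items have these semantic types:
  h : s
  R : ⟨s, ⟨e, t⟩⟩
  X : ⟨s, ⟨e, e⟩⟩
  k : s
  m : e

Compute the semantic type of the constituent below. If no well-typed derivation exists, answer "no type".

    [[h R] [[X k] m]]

[h R]: R is ⟨s, ⟨e, t⟩⟩, h is s; result ⟨e, t⟩.
[X k]: X is ⟨s, ⟨e, e⟩⟩, k is s; result ⟨e, e⟩.
[[X k] m]: [X k] is ⟨e, e⟩, m is e; result e.
[[h R] [[X k] m]]: [h R] is ⟨e, t⟩, [[X k] m] is e; result t.

t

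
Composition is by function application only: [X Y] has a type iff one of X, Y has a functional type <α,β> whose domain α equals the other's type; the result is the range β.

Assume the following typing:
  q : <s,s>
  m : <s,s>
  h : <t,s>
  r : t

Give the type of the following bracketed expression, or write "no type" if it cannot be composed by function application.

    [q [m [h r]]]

[h r]: <t,s> applied to t yields s.
[m [h r]]: <s,s> applied to s yields s.
[q [m [h r]]]: <s,s> applied to s yields s.

s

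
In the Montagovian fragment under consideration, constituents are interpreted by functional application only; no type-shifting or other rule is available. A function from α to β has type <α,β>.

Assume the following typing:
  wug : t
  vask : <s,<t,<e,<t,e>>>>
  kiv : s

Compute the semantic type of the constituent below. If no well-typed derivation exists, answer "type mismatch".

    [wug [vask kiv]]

At [vask kiv], vask : <s,<t,<e,<t,e>>>> takes kiv : s, giving <t,<e,<t,e>>>.
At [wug [vask kiv]], [vask kiv] : <t,<e,<t,e>>> takes wug : t, giving <e,<t,e>>.

<e,<t,e>>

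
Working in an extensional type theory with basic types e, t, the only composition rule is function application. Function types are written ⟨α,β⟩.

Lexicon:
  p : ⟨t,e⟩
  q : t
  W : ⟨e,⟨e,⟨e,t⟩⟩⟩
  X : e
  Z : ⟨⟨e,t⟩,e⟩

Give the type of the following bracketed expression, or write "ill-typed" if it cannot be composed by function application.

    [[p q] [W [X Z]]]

[p q]: functor p : ⟨t,e⟩, argument q : t; result e.
At [X Z]: neither e nor ⟨⟨e,t⟩,e⟩ can take the other as argument; the node is ill-typed.

ill-typed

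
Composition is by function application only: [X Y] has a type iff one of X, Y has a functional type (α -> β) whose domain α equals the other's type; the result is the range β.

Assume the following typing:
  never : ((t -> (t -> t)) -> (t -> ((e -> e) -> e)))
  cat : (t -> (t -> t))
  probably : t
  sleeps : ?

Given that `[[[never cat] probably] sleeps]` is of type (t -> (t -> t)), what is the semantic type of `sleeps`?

(((e -> e) -> e) -> (t -> (t -> t)))

At [[[never cat] probably] sleeps] (required: (t -> (t -> t))): [[never cat] probably] is ((e -> e) -> e), which is not a function with range (t -> (t -> t)); hence sleeps is the functor — type (((e -> e) -> e) -> (t -> (t -> t))).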